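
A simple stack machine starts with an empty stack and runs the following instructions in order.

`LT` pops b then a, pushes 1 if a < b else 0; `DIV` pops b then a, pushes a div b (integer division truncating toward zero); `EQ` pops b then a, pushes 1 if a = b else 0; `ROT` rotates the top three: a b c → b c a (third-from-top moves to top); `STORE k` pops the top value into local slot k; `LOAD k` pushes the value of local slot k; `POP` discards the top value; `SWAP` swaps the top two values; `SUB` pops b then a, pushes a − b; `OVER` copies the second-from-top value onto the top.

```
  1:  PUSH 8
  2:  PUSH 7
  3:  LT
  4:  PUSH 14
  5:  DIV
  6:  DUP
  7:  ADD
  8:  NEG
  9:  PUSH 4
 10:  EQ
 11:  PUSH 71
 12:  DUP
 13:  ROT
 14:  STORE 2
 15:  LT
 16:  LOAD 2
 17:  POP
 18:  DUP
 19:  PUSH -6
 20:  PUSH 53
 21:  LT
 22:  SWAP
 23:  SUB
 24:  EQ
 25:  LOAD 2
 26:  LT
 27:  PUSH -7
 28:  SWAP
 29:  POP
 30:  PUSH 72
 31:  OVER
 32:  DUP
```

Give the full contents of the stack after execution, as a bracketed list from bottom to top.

[-7, 72, -7, -7]

PUSH 8  → [8]
PUSH 7  → [8, 7]
LT      → [0]
PUSH 14 → [0, 14]
DIV     → [0]
DUP     → [0, 0]
ADD     → [0]
NEG     → [0]
PUSH 4  → [0, 4]
EQ      → [0]
PUSH 71 → [0, 71]
DUP     → [0, 71, 71]
ROT     → [71, 71, 0]
STORE 2 → [71, 71]
LT      → [0]
LOAD 2  → [0, 0]
POP     → [0]
DUP     → [0, 0]
PUSH -6 → [0, 0, -6]
PUSH 53 → [0, 0, -6, 53]
LT      → [0, 0, 1]
SWAP    → [0, 1, 0]
SUB     → [0, 1]
EQ      → [0]
LOAD 2  → [0, 0]
LT      → [0]
PUSH -7 → [0, -7]
SWAP    → [-7, 0]
POP     → [-7]
PUSH 72 → [-7, 72]
OVER    → [-7, 72, -7]
DUP     → [-7, 72, -7, -7]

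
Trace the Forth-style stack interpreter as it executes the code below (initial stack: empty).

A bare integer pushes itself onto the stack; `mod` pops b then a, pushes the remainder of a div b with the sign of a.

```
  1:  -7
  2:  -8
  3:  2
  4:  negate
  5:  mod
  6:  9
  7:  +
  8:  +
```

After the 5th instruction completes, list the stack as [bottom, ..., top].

[-7, 0]

-7      [-7]
-8      [-7, -8]
2       [-7, -8, 2]
negate  [-7, -8, -2]
mod     [-7, 0]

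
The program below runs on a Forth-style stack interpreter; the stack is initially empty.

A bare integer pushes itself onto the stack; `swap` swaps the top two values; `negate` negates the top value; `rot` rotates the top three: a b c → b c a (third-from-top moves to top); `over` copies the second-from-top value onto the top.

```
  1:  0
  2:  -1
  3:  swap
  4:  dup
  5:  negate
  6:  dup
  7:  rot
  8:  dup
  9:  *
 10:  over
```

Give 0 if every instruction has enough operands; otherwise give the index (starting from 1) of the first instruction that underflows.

0

0      → 0
-1     → 0 -1
swap   → -1 0
dup    → -1 0 0
negate → -1 0 0
dup    → -1 0 0 0
rot    → -1 0 0 0
dup    → -1 0 0 0 0
*      → -1 0 0 0
over   → -1 0 0 0 0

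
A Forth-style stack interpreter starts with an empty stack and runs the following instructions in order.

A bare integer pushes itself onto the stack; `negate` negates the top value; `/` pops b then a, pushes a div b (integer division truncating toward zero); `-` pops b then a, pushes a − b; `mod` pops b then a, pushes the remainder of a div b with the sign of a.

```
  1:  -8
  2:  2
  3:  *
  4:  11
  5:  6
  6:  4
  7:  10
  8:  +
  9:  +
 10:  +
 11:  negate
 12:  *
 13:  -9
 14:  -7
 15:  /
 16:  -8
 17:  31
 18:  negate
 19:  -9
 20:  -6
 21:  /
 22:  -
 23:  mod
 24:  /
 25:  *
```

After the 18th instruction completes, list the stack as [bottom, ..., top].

[496, 1, -8, -31]

-8     -> [-8]
2      -> [-8, 2]
*      -> [-16]
11     -> [-16, 11]
6      -> [-16, 11, 6]
4      -> [-16, 11, 6, 4]
10     -> [-16, 11, 6, 4, 10]
+      -> [-16, 11, 6, 14]
+      -> [-16, 11, 20]
+      -> [-16, 31]
negate -> [-16, -31]
*      -> [496]
-9     -> [496, -9]
-7     -> [496, -9, -7]
/      -> [496, 1]
-8     -> [496, 1, -8]
31     -> [496, 1, -8, 31]
negate -> [496, 1, -8, -31]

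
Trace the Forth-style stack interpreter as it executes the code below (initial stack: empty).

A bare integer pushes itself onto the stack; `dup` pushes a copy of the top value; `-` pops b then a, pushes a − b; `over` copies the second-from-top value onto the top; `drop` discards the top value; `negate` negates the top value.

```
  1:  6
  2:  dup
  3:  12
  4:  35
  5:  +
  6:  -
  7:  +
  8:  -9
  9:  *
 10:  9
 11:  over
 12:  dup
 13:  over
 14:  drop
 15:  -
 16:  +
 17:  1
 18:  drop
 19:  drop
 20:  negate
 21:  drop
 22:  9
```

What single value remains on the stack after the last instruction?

9

6      : [6]
dup    : [6, 6]
12     : [6, 6, 12]
35     : [6, 6, 12, 35]
+      : [6, 6, 47]
-      : [6, -41]
+      : [-35]
-9     : [-35, -9]
*      : [315]
9      : [315, 9]
over   : [315, 9, 315]
dup    : [315, 9, 315, 315]
over   : [315, 9, 315, 315, 315]
drop   : [315, 9, 315, 315]
-      : [315, 9, 0]
+      : [315, 9]
1      : [315, 9, 1]
drop   : [315, 9]
drop   : [315]
negate : [-315]
drop   : []
9      : [9]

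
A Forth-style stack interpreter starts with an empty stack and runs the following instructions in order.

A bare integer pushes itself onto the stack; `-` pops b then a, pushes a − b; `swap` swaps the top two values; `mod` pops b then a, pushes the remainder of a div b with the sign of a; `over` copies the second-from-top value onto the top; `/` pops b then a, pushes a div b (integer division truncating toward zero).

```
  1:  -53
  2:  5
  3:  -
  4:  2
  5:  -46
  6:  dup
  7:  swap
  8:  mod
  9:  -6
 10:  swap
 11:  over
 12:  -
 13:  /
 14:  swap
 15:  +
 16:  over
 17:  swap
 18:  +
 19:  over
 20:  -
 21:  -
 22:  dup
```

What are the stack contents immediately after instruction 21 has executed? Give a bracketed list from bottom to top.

[-59]

-53   [-53]
5     [-53, 5]
-     [-58]
2     [-58, 2]
-46   [-58, 2, -46]
dup   [-58, 2, -46, -46]
swap  [-58, 2, -46, -46]
mod   [-58, 2, 0]
-6    [-58, 2, 0, -6]
swap  [-58, 2, -6, 0]
over  [-58, 2, -6, 0, -6]
-     [-58, 2, -6, 6]
/     [-58, 2, -1]
swap  [-58, -1, 2]
+     [-58, 1]
over  [-58, 1, -58]
swap  [-58, -58, 1]
+     [-58, -57]
over  [-58, -57, -58]
-     [-58, 1]
-     [-59]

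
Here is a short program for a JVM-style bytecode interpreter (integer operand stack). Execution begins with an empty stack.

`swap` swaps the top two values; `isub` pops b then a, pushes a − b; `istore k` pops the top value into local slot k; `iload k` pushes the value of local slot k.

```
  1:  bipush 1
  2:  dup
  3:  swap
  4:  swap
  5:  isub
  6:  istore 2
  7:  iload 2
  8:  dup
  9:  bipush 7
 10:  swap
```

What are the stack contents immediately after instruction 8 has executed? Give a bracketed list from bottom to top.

[0, 0]

bipush 1 -> [1]
dup      -> [1, 1]
swap     -> [1, 1]
swap     -> [1, 1]
isub     -> [0]
istore 2 -> []
iload 2  -> [0]
dup      -> [0, 0]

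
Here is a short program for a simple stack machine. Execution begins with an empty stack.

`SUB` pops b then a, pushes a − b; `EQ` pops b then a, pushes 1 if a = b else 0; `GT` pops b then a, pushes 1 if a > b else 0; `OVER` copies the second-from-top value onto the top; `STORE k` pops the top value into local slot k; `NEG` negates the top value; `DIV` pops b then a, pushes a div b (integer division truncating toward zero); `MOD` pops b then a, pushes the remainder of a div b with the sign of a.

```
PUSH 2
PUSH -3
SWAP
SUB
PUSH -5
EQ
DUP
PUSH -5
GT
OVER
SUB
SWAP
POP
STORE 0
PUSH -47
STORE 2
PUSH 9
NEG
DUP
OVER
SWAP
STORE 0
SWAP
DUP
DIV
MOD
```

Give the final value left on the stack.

PUSH 2   : [2]
PUSH -3  : [2, -3]
SWAP     : [-3, 2]
SUB      : [-5]
PUSH -5  : [-5, -5]
EQ       : [1]
DUP      : [1, 1]
PUSH -5  : [1, 1, -5]
GT       : [1, 1]
OVER     : [1, 1, 1]
SUB      : [1, 0]
SWAP     : [0, 1]
POP      : [0]
STORE 0  : []
PUSH -47 : [-47]
STORE 2  : []
PUSH 9   : [9]
NEG      : [-9]
DUP      : [-9, -9]
OVER     : [-9, -9, -9]
SWAP     : [-9, -9, -9]
STORE 0  : [-9, -9]
SWAP     : [-9, -9]
DUP      : [-9, -9, -9]
DIV      : [-9, 1]
MOD      : [0]

0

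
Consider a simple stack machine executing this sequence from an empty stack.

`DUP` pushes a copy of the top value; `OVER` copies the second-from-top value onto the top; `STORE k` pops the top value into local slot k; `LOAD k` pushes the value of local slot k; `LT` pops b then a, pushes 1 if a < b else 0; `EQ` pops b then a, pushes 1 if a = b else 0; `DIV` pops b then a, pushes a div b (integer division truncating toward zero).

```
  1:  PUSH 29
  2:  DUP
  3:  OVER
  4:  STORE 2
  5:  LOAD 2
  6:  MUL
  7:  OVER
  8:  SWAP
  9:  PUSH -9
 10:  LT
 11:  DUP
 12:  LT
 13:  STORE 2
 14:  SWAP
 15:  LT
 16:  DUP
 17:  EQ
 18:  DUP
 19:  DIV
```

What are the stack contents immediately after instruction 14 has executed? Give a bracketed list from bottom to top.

PUSH 29  29
DUP      29 29
OVER     29 29 29
STORE 2  29 29
LOAD 2   29 29 29
MUL      29 841
OVER     29 841 29
SWAP     29 29 841
PUSH -9  29 29 841 -9
LT       29 29 0
DUP      29 29 0 0
LT       29 29 0
STORE 2  29 29
SWAP     29 29

[29, 29]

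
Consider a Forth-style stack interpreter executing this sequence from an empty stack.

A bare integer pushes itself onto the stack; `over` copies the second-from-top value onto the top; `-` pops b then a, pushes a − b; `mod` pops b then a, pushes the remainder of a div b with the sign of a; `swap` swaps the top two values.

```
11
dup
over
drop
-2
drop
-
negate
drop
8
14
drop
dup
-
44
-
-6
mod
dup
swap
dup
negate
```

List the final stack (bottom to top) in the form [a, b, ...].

11     : 11
dup    : 11 11
over   : 11 11 11
drop   : 11 11
-2     : 11 11 -2
drop   : 11 11
-      : 0
negate : 0
drop   : (empty)
8      : 8
14     : 8 14
drop   : 8
dup    : 8 8
-      : 0
44     : 0 44
-      : -44
-6     : -44 -6
mod    : -2
dup    : -2 -2
swap   : -2 -2
dup    : -2 -2 -2
negate : -2 -2 2

[-2, -2, 2]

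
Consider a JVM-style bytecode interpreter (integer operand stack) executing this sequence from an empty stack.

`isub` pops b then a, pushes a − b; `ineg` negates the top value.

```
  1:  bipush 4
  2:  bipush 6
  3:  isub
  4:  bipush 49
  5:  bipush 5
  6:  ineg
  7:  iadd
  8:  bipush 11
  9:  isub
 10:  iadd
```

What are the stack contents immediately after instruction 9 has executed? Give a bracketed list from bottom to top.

[-2, 33]

bipush 4   4
bipush 6   4 6
isub       -2
bipush 49  -2 49
bipush 5   -2 49 5
ineg       -2 49 -5
iadd       -2 44
bipush 11  -2 44 11
isub       -2 33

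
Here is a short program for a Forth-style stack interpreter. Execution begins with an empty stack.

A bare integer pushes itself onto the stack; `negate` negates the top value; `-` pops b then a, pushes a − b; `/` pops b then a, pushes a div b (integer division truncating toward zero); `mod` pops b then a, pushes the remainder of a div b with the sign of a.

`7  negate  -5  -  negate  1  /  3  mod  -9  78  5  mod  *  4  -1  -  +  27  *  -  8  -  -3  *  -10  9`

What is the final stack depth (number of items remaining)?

7      → [7]
negate → [-7]
-5     → [-7, -5]
-      → [-2]
negate → [2]
1      → [2, 1]
/      → [2]
3      → [2, 3]
mod    → [2]
-9     → [2, -9]
78     → [2, -9, 78]
5      → [2, -9, 78, 5]
mod    → [2, -9, 3]
*      → [2, -27]
4      → [2, -27, 4]
-1     → [2, -27, 4, -1]
-      → [2, -27, 5]
+      → [2, -22]
27     → [2, -22, 27]
*      → [2, -594]
-      → [596]
8      → [596, 8]
-      → [588]
-3     → [588, -3]
*      → [-1764]
-10    → [-1764, -10]
9      → [-1764, -10, 9]

3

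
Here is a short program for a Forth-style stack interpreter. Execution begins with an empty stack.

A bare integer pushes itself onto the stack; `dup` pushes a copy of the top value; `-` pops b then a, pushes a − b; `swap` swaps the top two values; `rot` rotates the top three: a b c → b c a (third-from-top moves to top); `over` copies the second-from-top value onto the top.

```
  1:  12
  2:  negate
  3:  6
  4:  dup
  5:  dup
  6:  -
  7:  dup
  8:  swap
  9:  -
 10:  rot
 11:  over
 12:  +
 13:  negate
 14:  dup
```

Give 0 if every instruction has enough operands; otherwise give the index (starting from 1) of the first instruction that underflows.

0

12     : [12]
negate : [-12]
6      : [-12, 6]
dup    : [-12, 6, 6]
dup    : [-12, 6, 6, 6]
-      : [-12, 6, 0]
dup    : [-12, 6, 0, 0]
swap   : [-12, 6, 0, 0]
-      : [-12, 6, 0]
rot    : [6, 0, -12]
over   : [6, 0, -12, 0]
+      : [6, 0, -12]
negate : [6, 0, 12]
dup    : [6, 0, 12, 12]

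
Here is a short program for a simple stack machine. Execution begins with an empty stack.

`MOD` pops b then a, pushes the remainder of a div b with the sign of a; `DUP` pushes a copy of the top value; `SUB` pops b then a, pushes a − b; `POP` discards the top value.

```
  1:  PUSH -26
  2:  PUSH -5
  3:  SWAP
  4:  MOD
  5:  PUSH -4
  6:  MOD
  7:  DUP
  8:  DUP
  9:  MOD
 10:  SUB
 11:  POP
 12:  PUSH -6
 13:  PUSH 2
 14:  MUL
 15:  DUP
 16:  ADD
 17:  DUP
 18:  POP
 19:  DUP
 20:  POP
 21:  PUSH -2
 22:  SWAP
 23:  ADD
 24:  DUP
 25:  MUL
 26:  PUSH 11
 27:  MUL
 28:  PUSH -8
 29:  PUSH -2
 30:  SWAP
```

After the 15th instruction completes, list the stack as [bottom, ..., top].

[-12, -12]

PUSH -26 → -26
PUSH -5  → -26 -5
SWAP     → -5 -26
MOD      → -5
PUSH -4  → -5 -4
MOD      → -1
DUP      → -1 -1
DUP      → -1 -1 -1
MOD      → -1 0
SUB      → -1
POP      → (empty)
PUSH -6  → -6
PUSH 2   → -6 2
MUL      → -12
DUP      → -12 -12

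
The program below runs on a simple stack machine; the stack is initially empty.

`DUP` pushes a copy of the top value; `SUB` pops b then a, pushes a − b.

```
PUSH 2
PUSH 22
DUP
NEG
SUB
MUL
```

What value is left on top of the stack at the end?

PUSH 2   [2]
PUSH 22  [2, 22]
DUP      [2, 22, 22]
NEG      [2, 22, -22]
SUB      [2, 44]
MUL      [88]

88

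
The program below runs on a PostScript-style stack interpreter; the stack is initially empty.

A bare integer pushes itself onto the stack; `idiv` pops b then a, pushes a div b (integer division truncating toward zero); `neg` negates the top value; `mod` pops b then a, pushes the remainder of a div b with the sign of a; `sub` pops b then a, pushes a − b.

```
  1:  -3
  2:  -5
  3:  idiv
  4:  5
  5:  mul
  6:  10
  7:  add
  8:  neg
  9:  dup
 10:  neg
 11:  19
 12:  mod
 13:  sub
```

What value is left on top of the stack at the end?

-20

-3   -> [-3]
-5   -> [-3, -5]
idiv -> [0]
5    -> [0, 5]
mul  -> [0]
10   -> [0, 10]
add  -> [10]
neg  -> [-10]
dup  -> [-10, -10]
neg  -> [-10, 10]
19   -> [-10, 10, 19]
mod  -> [-10, 10]
sub  -> [-20]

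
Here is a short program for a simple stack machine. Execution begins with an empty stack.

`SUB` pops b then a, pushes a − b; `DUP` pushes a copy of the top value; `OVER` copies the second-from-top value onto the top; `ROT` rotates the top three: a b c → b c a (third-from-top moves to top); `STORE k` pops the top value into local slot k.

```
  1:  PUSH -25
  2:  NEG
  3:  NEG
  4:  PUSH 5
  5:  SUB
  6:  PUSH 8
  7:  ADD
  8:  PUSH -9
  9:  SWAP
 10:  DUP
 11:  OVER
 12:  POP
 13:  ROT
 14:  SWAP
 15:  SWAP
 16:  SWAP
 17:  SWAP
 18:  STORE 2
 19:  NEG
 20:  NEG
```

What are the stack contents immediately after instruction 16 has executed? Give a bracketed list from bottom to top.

PUSH -25 -> -25
NEG      -> 25
NEG      -> -25
PUSH 5   -> -25 5
SUB      -> -30
PUSH 8   -> -30 8
ADD      -> -22
PUSH -9  -> -22 -9
SWAP     -> -9 -22
DUP      -> -9 -22 -22
OVER     -> -9 -22 -22 -22
POP      -> -9 -22 -22
ROT      -> -22 -22 -9
SWAP     -> -22 -9 -22
SWAP     -> -22 -22 -9
SWAP     -> -22 -9 -22

[-22, -9, -22]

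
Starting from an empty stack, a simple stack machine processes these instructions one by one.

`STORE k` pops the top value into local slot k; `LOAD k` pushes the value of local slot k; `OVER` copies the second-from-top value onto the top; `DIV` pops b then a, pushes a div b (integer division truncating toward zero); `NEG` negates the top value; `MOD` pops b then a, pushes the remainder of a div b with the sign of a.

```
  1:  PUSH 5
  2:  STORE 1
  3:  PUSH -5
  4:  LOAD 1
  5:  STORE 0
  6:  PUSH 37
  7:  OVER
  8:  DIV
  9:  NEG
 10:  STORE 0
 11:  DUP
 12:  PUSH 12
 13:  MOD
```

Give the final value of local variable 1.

5

PUSH 5  → 5
STORE 1 → (empty)
PUSH -5 → -5
LOAD 1  → -5 5
STORE 0 → -5
PUSH 37 → -5 37
OVER    → -5 37 -5
DIV     → -5 -7
NEG     → -5 7
STORE 0 → -5
DUP     → -5 -5
PUSH 12 → -5 -5 12
MOD     → -5 -5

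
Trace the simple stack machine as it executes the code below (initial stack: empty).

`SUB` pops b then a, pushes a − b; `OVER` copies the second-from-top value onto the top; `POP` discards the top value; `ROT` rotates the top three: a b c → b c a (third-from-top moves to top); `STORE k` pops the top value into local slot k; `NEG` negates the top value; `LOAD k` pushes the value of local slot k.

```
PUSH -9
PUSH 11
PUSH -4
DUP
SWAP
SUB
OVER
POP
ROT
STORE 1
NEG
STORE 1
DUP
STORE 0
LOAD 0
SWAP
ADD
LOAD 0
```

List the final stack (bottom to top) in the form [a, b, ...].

[22, 11]

PUSH -9  -9
PUSH 11  -9 11
PUSH -4  -9 11 -4
DUP      -9 11 -4 -4
SWAP     -9 11 -4 -4
SUB      -9 11 0
OVER     -9 11 0 11
POP      -9 11 0
ROT      11 0 -9
STORE 1  11 0
NEG      11 0
STORE 1  11
DUP      11 11
STORE 0  11
LOAD 0   11 11
SWAP     11 11
ADD      22
LOAD 0   22 11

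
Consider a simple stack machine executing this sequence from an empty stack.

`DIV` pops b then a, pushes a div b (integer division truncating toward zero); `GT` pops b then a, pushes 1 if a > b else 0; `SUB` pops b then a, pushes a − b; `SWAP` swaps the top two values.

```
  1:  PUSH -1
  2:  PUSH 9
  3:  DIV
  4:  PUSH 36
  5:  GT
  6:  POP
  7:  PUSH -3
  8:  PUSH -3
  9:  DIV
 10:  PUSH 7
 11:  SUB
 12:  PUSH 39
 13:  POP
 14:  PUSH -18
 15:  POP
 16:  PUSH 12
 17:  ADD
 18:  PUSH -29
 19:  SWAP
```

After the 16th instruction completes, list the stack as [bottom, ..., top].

[-6, 12]

PUSH -1  : [-1]
PUSH 9   : [-1, 9]
DIV      : [0]
PUSH 36  : [0, 36]
GT       : [0]
POP      : []
PUSH -3  : [-3]
PUSH -3  : [-3, -3]
DIV      : [1]
PUSH 7   : [1, 7]
SUB      : [-6]
PUSH 39  : [-6, 39]
POP      : [-6]
PUSH -18 : [-6, -18]
POP      : [-6]
PUSH 12  : [-6, 12]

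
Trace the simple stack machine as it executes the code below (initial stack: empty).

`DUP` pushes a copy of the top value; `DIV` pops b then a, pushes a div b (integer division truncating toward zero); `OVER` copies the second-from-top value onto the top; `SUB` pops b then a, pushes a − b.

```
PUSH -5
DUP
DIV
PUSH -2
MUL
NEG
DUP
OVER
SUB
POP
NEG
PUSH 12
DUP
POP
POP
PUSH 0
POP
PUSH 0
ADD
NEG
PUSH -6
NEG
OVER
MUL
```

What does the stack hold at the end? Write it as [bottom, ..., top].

PUSH -5  -5
DUP      -5 -5
DIV      1
PUSH -2  1 -2
MUL      -2
NEG      2
DUP      2 2
OVER     2 2 2
SUB      2 0
POP      2
NEG      -2
PUSH 12  -2 12
DUP      -2 12 12
POP      -2 12
POP      -2
PUSH 0   -2 0
POP      -2
PUSH 0   -2 0
ADD      -2
NEG      2
PUSH -6  2 -6
NEG      2 6
OVER     2 6 2
MUL      2 12

[2, 12]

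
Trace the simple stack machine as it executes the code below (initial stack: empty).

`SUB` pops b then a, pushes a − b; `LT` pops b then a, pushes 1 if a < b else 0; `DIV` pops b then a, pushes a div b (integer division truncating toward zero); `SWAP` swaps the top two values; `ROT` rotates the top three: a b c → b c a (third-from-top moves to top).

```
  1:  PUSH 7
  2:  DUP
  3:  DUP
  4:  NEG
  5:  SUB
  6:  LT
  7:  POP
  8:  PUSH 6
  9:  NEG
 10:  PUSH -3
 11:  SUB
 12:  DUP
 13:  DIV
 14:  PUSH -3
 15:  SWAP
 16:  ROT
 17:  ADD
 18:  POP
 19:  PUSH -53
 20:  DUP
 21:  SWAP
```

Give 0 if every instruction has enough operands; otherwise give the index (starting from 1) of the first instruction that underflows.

16

PUSH 7   [7]
DUP      [7, 7]
DUP      [7, 7, 7]
NEG      [7, 7, -7]
SUB      [7, 14]
LT       [1]
POP      []
PUSH 6   [6]
NEG      [-6]
PUSH -3  [-6, -3]
SUB      [-3]
DUP      [-3, -3]
DIV      [1]
PUSH -3  [1, -3]
SWAP     [-3, 1]
ROT  — needs 3 operands, stack has 2 → underflow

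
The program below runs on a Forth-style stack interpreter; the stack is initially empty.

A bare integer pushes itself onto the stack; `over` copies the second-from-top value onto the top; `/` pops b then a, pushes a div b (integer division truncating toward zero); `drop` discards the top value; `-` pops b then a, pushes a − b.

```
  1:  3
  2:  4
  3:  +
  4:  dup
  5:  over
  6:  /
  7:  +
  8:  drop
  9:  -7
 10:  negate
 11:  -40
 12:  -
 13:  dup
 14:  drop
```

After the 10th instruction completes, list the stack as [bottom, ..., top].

[7]

3      : [3]
4      : [3, 4]
+      : [7]
dup    : [7, 7]
over   : [7, 7, 7]
/      : [7, 1]
+      : [8]
drop   : []
-7     : [-7]
negate : [7]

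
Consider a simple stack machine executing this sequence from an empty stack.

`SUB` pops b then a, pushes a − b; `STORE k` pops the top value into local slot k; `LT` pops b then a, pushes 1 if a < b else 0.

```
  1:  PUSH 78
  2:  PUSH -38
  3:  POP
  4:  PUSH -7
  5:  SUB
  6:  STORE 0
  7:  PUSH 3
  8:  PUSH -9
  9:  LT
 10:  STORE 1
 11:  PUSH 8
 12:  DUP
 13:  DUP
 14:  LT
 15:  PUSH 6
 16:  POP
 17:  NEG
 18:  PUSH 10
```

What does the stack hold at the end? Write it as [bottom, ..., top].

PUSH 78  → [78]
PUSH -38 → [78, -38]
POP      → [78]
PUSH -7  → [78, -7]
SUB      → [85]
STORE 0  → []
PUSH 3   → [3]
PUSH -9  → [3, -9]
LT       → [0]
STORE 1  → []
PUSH 8   → [8]
DUP      → [8, 8]
DUP      → [8, 8, 8]
LT       → [8, 0]
PUSH 6   → [8, 0, 6]
POP      → [8, 0]
NEG      → [8, 0]
PUSH 10  → [8, 0, 10]

[8, 0, 10]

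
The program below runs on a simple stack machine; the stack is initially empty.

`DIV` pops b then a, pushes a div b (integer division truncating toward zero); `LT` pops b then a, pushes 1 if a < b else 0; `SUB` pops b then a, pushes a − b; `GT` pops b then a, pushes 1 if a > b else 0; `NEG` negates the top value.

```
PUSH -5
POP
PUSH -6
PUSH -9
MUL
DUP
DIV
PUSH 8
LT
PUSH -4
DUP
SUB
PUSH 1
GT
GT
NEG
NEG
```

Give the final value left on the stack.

1

PUSH -5  -5
POP      (empty)
PUSH -6  -6
PUSH -9  -6 -9
MUL      54
DUP      54 54
DIV      1
PUSH 8   1 8
LT       1
PUSH -4  1 -4
DUP      1 -4 -4
SUB      1 0
PUSH 1   1 0 1
GT       1 0
GT       1
NEG      -1
NEG      1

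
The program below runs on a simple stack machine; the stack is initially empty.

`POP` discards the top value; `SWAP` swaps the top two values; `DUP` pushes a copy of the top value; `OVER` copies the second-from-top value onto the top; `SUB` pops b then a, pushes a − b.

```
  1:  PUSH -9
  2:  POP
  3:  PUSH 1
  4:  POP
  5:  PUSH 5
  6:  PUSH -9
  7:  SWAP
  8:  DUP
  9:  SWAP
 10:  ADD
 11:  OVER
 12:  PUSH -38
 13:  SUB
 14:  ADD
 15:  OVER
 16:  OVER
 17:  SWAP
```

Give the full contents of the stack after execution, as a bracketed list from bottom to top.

PUSH -9  -> [-9]
POP      -> []
PUSH 1   -> [1]
POP      -> []
PUSH 5   -> [5]
PUSH -9  -> [5, -9]
SWAP     -> [-9, 5]
DUP      -> [-9, 5, 5]
SWAP     -> [-9, 5, 5]
ADD      -> [-9, 10]
OVER     -> [-9, 10, -9]
PUSH -38 -> [-9, 10, -9, -38]
SUB      -> [-9, 10, 29]
ADD      -> [-9, 39]
OVER     -> [-9, 39, -9]
OVER     -> [-9, 39, -9, 39]
SWAP     -> [-9, 39, 39, -9]

[-9, 39, 39, -9]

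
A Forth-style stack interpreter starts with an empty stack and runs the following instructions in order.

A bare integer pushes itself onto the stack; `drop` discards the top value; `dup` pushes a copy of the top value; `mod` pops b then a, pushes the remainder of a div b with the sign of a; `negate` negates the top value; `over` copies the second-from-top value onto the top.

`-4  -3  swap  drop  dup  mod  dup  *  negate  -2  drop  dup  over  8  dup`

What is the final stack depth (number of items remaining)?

5

-4     -> -4
-3     -> -4 -3
swap   -> -3 -4
drop   -> -3
dup    -> -3 -3
mod    -> 0
dup    -> 0 0
*      -> 0
negate -> 0
-2     -> 0 -2
drop   -> 0
dup    -> 0 0
over   -> 0 0 0
8      -> 0 0 0 8
dup    -> 0 0 0 8 8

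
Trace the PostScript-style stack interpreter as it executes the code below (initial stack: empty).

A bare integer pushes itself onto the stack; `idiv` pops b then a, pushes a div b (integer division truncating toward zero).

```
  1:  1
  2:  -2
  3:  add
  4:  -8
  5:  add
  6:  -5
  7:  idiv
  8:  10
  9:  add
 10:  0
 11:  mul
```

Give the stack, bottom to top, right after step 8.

[1, 10]

1    : 1
-2   : 1 -2
add  : -1
-8   : -1 -8
add  : -9
-5   : -9 -5
idiv : 1
10   : 1 10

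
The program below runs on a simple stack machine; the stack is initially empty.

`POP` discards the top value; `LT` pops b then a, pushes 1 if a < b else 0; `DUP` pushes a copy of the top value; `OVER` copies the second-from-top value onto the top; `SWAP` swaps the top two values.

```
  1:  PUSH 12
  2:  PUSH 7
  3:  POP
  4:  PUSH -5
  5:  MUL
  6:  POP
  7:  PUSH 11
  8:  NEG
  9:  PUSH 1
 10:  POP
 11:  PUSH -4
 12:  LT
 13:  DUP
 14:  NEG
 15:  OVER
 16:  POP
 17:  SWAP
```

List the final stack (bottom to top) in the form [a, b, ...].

[-1, 1]

PUSH 12 → [12]
PUSH 7  → [12, 7]
POP     → [12]
PUSH -5 → [12, -5]
MUL     → [-60]
POP     → []
PUSH 11 → [11]
NEG     → [-11]
PUSH 1  → [-11, 1]
POP     → [-11]
PUSH -4 → [-11, -4]
LT      → [1]
DUP     → [1, 1]
NEG     → [1, -1]
OVER    → [1, -1, 1]
POP     → [1, -1]
SWAP    → [-1, 1]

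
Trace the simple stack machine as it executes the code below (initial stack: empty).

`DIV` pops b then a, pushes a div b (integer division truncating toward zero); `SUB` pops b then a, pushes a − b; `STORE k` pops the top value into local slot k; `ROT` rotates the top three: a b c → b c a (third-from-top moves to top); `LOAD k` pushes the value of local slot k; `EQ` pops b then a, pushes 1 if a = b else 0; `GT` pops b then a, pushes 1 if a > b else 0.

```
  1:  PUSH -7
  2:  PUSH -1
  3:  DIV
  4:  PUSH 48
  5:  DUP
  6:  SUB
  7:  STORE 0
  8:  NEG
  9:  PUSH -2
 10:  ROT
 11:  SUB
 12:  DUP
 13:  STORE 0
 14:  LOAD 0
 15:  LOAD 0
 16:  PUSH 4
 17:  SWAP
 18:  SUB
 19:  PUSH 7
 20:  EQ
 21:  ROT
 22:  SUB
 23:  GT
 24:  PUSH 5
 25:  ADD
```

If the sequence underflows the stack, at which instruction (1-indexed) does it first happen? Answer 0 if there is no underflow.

PUSH -7 : -7
PUSH -1 : -7 -1
DIV     : 7
PUSH 48 : 7 48
DUP     : 7 48 48
SUB     : 7 0
STORE 0 : 7
NEG     : -7
PUSH -2 : -7 -2
ROT  — needs 3 operands, stack has 2 → underflow

10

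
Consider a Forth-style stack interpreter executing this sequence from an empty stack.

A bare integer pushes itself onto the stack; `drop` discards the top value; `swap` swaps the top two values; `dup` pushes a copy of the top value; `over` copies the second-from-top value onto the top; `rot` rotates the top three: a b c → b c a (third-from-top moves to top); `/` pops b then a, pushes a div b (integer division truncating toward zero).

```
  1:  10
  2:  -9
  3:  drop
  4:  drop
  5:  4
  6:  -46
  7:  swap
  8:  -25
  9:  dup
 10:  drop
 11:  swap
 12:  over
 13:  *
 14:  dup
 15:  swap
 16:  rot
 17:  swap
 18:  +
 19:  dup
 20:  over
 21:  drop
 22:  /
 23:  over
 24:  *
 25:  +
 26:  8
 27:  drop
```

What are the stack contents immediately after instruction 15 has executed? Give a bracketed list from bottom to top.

[-46, -25, -100, -100]

10   → [10]
-9   → [10, -9]
drop → [10]
drop → []
4    → [4]
-46  → [4, -46]
swap → [-46, 4]
-25  → [-46, 4, -25]
dup  → [-46, 4, -25, -25]
drop → [-46, 4, -25]
swap → [-46, -25, 4]
over → [-46, -25, 4, -25]
*    → [-46, -25, -100]
dup  → [-46, -25, -100, -100]
swap → [-46, -25, -100, -100]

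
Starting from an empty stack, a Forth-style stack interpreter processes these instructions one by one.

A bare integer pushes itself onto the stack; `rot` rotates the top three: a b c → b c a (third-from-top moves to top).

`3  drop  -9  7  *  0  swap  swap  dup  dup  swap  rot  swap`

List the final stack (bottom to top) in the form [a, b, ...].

[-63, 0, 0, 0]

3    : [3]
drop : []
-9   : [-9]
7    : [-9, 7]
*    : [-63]
0    : [-63, 0]
swap : [0, -63]
swap : [-63, 0]
dup  : [-63, 0, 0]
dup  : [-63, 0, 0, 0]
swap : [-63, 0, 0, 0]
rot  : [-63, 0, 0, 0]
swap : [-63, 0, 0, 0]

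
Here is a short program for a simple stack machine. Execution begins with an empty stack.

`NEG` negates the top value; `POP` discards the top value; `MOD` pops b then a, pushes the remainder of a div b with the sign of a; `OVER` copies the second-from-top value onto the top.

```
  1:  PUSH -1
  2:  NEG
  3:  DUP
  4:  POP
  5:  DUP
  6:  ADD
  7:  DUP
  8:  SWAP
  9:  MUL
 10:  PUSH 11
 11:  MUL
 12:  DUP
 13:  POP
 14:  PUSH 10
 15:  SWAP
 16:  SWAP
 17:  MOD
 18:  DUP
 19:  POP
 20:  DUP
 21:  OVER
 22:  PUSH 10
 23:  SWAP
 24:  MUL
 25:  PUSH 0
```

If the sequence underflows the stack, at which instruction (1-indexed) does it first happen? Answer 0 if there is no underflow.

PUSH -1 -> -1
NEG     -> 1
DUP     -> 1 1
POP     -> 1
DUP     -> 1 1
ADD     -> 2
DUP     -> 2 2
SWAP    -> 2 2
MUL     -> 4
PUSH 11 -> 4 11
MUL     -> 44
DUP     -> 44 44
POP     -> 44
PUSH 10 -> 44 10
SWAP    -> 10 44
SWAP    -> 44 10
MOD     -> 4
DUP     -> 4 4
POP     -> 4
DUP     -> 4 4
OVER    -> 4 4 4
PUSH 10 -> 4 4 4 10
SWAP    -> 4 4 10 4
MUL     -> 4 4 40
PUSH 0  -> 4 4 40 0

0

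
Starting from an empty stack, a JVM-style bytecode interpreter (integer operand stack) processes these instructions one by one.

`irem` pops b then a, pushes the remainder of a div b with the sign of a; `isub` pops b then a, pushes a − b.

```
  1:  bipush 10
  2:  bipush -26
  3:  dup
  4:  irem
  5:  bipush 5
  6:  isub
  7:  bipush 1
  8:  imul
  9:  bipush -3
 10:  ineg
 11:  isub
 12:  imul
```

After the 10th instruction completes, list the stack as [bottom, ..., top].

[10, -5, 3]

bipush 10   10
bipush -26  10 -26
dup         10 -26 -26
irem        10 0
bipush 5    10 0 5
isub        10 -5
bipush 1    10 -5 1
imul        10 -5
bipush -3   10 -5 -3
ineg        10 -5 3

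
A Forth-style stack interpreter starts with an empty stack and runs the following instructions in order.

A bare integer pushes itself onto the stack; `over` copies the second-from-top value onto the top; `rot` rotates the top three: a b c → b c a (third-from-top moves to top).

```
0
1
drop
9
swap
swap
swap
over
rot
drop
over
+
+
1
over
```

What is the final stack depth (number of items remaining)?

0     0
1     0 1
drop  0
9     0 9
swap  9 0
swap  0 9
swap  9 0
over  9 0 9
rot   0 9 9
drop  0 9
over  0 9 0
+     0 9
+     9
1     9 1
over  9 1 9

3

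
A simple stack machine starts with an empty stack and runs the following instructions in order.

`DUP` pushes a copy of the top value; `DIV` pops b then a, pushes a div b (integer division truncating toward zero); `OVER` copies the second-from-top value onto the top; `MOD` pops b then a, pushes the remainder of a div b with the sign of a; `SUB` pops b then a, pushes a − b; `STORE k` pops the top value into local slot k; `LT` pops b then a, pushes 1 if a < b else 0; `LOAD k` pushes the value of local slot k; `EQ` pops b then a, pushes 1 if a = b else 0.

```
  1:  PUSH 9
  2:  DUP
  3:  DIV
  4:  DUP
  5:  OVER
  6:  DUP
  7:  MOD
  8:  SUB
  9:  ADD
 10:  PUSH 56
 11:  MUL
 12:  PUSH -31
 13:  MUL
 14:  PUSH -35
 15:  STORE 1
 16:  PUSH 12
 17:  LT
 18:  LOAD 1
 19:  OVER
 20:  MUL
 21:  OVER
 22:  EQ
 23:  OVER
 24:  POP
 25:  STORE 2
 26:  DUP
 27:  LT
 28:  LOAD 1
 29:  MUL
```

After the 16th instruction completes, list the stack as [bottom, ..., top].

[-3472, 12]

PUSH 9   -> 9
DUP      -> 9 9
DIV      -> 1
DUP      -> 1 1
OVER     -> 1 1 1
DUP      -> 1 1 1 1
MOD      -> 1 1 0
SUB      -> 1 1
ADD      -> 2
PUSH 56  -> 2 56
MUL      -> 112
PUSH -31 -> 112 -31
MUL      -> -3472
PUSH -35 -> -3472 -35
STORE 1  -> -3472
PUSH 12  -> -3472 12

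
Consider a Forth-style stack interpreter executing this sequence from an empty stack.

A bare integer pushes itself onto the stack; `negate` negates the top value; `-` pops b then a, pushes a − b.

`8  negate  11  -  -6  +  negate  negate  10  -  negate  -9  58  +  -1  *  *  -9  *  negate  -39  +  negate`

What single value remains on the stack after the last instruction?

8       8
negate  -8
11      -8 11
-       -19
-6      -19 -6
+       -25
negate  25
negate  -25
10      -25 10
-       -35
negate  35
-9      35 -9
58      35 -9 58
+       35 49
-1      35 49 -1
*       35 -49
*       -1715
-9      -1715 -9
*       15435
negate  -15435
-39     -15435 -39
+       -15474
negate  15474

15474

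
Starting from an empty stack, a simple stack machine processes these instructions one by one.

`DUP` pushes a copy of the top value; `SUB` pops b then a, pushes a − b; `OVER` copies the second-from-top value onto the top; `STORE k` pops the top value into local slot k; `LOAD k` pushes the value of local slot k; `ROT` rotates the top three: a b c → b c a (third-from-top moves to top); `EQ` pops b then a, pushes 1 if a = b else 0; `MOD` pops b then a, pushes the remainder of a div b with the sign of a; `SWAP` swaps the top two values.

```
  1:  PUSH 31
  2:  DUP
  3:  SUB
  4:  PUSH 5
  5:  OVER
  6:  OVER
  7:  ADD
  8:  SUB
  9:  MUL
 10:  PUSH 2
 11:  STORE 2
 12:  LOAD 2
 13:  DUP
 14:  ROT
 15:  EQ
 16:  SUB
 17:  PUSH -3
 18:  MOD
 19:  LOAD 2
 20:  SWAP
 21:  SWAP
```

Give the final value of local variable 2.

PUSH 31 → 31
DUP     → 31 31
SUB     → 0
PUSH 5  → 0 5
OVER    → 0 5 0
OVER    → 0 5 0 5
ADD     → 0 5 5
SUB     → 0 0
MUL     → 0
PUSH 2  → 0 2
STORE 2 → 0
LOAD 2  → 0 2
DUP     → 0 2 2
ROT     → 2 2 0
EQ      → 2 0
SUB     → 2
PUSH -3 → 2 -3
MOD     → 2
LOAD 2  → 2 2
SWAP    → 2 2
SWAP    → 2 2

2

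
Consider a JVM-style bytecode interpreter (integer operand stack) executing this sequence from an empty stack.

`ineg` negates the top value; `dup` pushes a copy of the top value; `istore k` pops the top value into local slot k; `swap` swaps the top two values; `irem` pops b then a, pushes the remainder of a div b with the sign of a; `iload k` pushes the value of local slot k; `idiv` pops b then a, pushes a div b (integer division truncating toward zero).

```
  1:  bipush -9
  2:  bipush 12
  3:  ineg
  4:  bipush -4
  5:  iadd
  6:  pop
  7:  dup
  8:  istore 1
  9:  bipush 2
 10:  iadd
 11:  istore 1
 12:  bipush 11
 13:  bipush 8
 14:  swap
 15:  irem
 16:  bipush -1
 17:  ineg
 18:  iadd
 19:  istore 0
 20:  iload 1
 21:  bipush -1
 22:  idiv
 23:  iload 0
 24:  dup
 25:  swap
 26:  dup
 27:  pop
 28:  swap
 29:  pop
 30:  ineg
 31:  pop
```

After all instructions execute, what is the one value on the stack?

bipush -9 -> [-9]
bipush 12 -> [-9, 12]
ineg      -> [-9, -12]
bipush -4 -> [-9, -12, -4]
iadd      -> [-9, -16]
pop       -> [-9]
dup       -> [-9, -9]
istore 1  -> [-9]
bipush 2  -> [-9, 2]
iadd      -> [-7]
istore 1  -> []
bipush 11 -> [11]
bipush 8  -> [11, 8]
swap      -> [8, 11]
irem      -> [8]
bipush -1 -> [8, -1]
ineg      -> [8, 1]
iadd      -> [9]
istore 0  -> []
iload 1   -> [-7]
bipush -1 -> [-7, -1]
idiv      -> [7]
iload 0   -> [7, 9]
dup       -> [7, 9, 9]
swap      -> [7, 9, 9]
dup       -> [7, 9, 9, 9]
pop       -> [7, 9, 9]
swap      -> [7, 9, 9]
pop       -> [7, 9]
ineg      -> [7, -9]
pop       -> [7]

7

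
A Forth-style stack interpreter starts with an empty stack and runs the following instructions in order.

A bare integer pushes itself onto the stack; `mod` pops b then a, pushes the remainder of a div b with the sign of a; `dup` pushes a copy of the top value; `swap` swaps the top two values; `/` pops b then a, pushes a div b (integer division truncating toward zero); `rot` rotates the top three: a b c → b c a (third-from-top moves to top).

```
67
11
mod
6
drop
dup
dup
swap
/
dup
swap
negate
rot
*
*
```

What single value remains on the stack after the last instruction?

-1

67     : 67
11     : 67 11
mod    : 1
6      : 1 6
drop   : 1
dup    : 1 1
dup    : 1 1 1
swap   : 1 1 1
/      : 1 1
dup    : 1 1 1
swap   : 1 1 1
negate : 1 1 -1
rot    : 1 -1 1
*      : 1 -1
*      : -1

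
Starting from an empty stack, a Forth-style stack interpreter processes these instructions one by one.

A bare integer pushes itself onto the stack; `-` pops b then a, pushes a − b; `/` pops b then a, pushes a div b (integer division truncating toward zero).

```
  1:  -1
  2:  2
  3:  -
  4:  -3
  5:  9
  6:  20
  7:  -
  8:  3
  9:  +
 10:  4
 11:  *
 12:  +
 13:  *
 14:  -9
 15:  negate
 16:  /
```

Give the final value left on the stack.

-1      -1
2       -1 2
-       -3
-3      -3 -3
9       -3 -3 9
20      -3 -3 9 20
-       -3 -3 -11
3       -3 -3 -11 3
+       -3 -3 -8
4       -3 -3 -8 4
*       -3 -3 -32
+       -3 -35
*       105
-9      105 -9
negate  105 9
/       11

11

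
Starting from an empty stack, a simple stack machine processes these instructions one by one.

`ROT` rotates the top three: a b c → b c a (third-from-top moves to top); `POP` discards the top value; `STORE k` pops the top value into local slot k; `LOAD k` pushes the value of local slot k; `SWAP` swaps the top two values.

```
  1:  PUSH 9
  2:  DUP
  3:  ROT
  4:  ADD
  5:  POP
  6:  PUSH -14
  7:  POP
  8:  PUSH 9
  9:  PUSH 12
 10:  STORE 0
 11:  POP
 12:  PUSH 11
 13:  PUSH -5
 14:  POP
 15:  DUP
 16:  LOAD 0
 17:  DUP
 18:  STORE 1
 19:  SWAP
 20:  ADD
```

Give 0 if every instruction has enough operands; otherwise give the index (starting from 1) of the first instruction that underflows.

PUSH 9 : 9
DUP    : 9 9
ROT  — needs 3 operands, stack has 2 → underflow

3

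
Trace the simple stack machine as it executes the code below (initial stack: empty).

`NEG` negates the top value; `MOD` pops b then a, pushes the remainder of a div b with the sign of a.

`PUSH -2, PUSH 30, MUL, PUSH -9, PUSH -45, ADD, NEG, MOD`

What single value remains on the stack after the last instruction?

PUSH -2  → [-2]
PUSH 30  → [-2, 30]
MUL      → [-60]
PUSH -9  → [-60, -9]
PUSH -45 → [-60, -9, -45]
ADD      → [-60, -54]
NEG      → [-60, 54]
MOD      → [-6]

-6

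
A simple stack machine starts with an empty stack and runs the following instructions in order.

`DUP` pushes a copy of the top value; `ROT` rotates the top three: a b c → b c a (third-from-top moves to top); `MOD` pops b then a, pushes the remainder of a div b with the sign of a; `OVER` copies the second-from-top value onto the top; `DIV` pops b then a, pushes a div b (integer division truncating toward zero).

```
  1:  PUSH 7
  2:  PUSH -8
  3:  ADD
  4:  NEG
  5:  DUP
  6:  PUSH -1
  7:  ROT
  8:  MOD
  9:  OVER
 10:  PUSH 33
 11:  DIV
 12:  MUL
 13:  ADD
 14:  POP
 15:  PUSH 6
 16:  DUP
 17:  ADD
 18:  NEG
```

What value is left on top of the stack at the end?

PUSH 7  -> 7
PUSH -8 -> 7 -8
ADD     -> -1
NEG     -> 1
DUP     -> 1 1
PUSH -1 -> 1 1 -1
ROT     -> 1 -1 1
MOD     -> 1 0
OVER    -> 1 0 1
PUSH 33 -> 1 0 1 33
DIV     -> 1 0 0
MUL     -> 1 0
ADD     -> 1
POP     -> (empty)
PUSH 6  -> 6
DUP     -> 6 6
ADD     -> 12
NEG     -> -12

-12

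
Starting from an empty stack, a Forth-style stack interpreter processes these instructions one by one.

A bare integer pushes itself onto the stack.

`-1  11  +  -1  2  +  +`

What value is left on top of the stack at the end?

11

-1 : [-1]
11 : [-1, 11]
+  : [10]
-1 : [10, -1]
2  : [10, -1, 2]
+  : [10, 1]
+  : [11]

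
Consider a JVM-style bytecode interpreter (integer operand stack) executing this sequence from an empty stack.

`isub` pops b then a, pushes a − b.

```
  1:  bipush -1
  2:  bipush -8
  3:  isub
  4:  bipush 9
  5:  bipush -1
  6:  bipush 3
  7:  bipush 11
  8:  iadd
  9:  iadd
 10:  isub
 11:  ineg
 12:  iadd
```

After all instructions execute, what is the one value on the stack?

bipush -1 : [-1]
bipush -8 : [-1, -8]
isub      : [7]
bipush 9  : [7, 9]
bipush -1 : [7, 9, -1]
bipush 3  : [7, 9, -1, 3]
bipush 11 : [7, 9, -1, 3, 11]
iadd      : [7, 9, -1, 14]
iadd      : [7, 9, 13]
isub      : [7, -4]
ineg      : [7, 4]
iadd      : [11]

11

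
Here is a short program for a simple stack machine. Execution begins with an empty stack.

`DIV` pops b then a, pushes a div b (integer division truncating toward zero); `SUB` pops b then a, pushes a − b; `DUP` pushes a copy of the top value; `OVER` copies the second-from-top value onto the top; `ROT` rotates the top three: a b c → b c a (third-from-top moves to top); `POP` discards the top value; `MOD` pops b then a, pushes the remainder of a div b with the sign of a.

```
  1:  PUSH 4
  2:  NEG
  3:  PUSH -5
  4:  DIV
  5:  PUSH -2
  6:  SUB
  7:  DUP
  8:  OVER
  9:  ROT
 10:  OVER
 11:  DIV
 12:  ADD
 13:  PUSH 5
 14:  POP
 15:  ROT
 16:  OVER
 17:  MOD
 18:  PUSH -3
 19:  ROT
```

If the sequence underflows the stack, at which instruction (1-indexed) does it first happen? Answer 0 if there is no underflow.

15

PUSH 4  → 4
NEG     → -4
PUSH -5 → -4 -5
DIV     → 0
PUSH -2 → 0 -2
SUB     → 2
DUP     → 2 2
OVER    → 2 2 2
ROT     → 2 2 2
OVER    → 2 2 2 2
DIV     → 2 2 1
ADD     → 2 3
PUSH 5  → 2 3 5
POP     → 2 3
ROT  — needs 3 operands, stack has 2 → underflow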